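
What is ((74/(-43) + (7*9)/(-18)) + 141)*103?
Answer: 1202731/86 ≈ 13985.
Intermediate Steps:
((74/(-43) + (7*9)/(-18)) + 141)*103 = ((74*(-1/43) + 63*(-1/18)) + 141)*103 = ((-74/43 - 7/2) + 141)*103 = (-449/86 + 141)*103 = (11677/86)*103 = 1202731/86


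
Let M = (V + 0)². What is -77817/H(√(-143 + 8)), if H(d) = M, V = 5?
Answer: -77817/25 ≈ -3112.7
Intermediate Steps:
M = 25 (M = (5 + 0)² = 5² = 25)
H(d) = 25
-77817/H(√(-143 + 8)) = -77817/25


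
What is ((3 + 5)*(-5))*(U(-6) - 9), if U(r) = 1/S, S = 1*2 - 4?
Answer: 380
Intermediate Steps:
S = -2 (S = 2 - 4 = -2)
U(r) = -½ (U(r) = 1/(-2) = -½)
((3 + 5)*(-5))*(U(-6) - 9) = ((3 + 5)*(-5))*(-½ - 9) = (8*(-5))*(-19/2) = -40*(-19/2) = 380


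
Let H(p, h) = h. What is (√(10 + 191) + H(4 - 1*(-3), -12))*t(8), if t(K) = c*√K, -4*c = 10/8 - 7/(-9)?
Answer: 73*√2*(12 - √201)/72 ≈ -3.1221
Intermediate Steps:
c = -73/144 (c = -(10/8 - 7/(-9))/4 = -(10*(⅛) - 7*(-⅑))/4 = -(5/4 + 7/9)/4 = -¼*73/36 = -73/144 ≈ -0.50694)
t(K) = -73*√K/144
(√(10 + 191) + H(4 - 1*(-3), -12))*t(8) = (√(10 + 191) - 12)*(-73*√2/72) = (√201 - 12)*(-73*√2/72) = (-12 + √201)*(-73*√2/72) = -73*√2*(-12 + √201)/72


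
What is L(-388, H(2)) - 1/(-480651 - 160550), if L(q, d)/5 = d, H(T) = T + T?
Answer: 12824021/641201 ≈ 20.000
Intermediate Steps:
H(T) = 2*T
L(q, d) = 5*d
L(-388, H(2)) - 1/(-480651 - 160550) = 5*(2*2) - 1/(-480651 - 160550) = 5*4 - 1/(-641201) = 20 - 1*(-1/641201) = 20 + 1/641201 = 12824021/641201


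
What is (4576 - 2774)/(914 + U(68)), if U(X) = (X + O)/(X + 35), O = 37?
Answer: 185606/94247 ≈ 1.9694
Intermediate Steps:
U(X) = (37 + X)/(35 + X) (U(X) = (X + 37)/(X + 35) = (37 + X)/(35 + X))
(4576 - 2774)/(914 + U(68)) = (4576 - 2774)/(914 + (37 + 68)/(35 + 68)) = 1802/(914 + 105/103) = 1802/(94247/103) = 1802*(103/94247) = 185606/94247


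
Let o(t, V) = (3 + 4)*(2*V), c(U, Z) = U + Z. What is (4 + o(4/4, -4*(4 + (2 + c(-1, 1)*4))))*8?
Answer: -2656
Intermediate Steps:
o(t, V) = 14*V (o(t, V) = 7*(2*V) = 14*V)
(4 + o(4/4, -4*(4 + (2 + c(-1, 1)*4))))*8 = (4 + 14*(-4*(4 + (2 + (-1 + 1)*4))))*8 = (4 + 14*(-4*(4 + (2 + 0*4))))*8 = (4 + 14*(-4*(4 + (2 + 0))))*8 = (4 + 14*(-4*(4 + 2)))*8 = (4 + 14*(-4*6))*8 = (4 + 14*(-24))*8 = (4 - 336)*8 = -332*8 = -2656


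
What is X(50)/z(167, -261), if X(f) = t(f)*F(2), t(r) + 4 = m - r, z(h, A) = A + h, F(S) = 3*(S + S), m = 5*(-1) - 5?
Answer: 384/47 ≈ 8.1702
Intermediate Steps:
m = -10 (m = -5 - 5 = -10)
F(S) = 6*S (F(S) = 3*(2*S) = 6*S)
t(r) = -14 - r (t(r) = -4 + (-10 - r) = -14 - r)
X(f) = -168 - 12*f (X(f) = (-14 - f)*(6*2) = (-14 - f)*12 = -168 - 12*f)
X(50)/z(167, -261) = (-168 - 12*50)/(-261 + 167) = (-168 - 600)/(-94) = -768*(-1/94) = 384/47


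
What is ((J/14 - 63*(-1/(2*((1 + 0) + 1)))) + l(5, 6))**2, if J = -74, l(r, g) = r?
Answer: 187489/784 ≈ 239.14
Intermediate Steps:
((J/14 - 63*(-1/(2*((1 + 0) + 1)))) + l(5, 6))**2 = ((-74/14 - 63*(-1/(2*((1 + 0) + 1)))) + 5)**2 = ((-74*1/14 - 63*(-1/(2*(1 + 1)))) + 5)**2 = ((-37/7 - 63/(2*(-2))) + 5)**2 = ((-37/7 - 63/(-4)) + 5)**2 = ((-37/7 - 63*(-1/4)) + 5)**2 = ((-37/7 + 63/4) + 5)**2 = (293/28 + 5)**2 = (433/28)**2 = 187489/784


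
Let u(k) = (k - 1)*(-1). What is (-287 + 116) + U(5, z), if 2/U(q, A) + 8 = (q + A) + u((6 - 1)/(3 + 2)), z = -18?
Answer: -3593/21 ≈ -171.10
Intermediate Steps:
u(k) = 1 - k (u(k) = (-1 + k)*(-1) = 1 - k)
U(q, A) = 2/(-8 + A + q) (U(q, A) = 2/(-8 + ((q + A) + (1 - (6 - 1)/(3 + 2)))) = 2/(-8 + ((A + q) + (1 - 5/5))) = 2/(-8 + ((A + q) + (1 - 1*1))) = 2/(-8 + ((A + q) + (1 - 1))) = 2/(-8 + ((A + q) + 0)) = 2/(-8 + (A + q)) = 2/(-8 + A + q))
(-287 + 116) + U(5, z) = (-287 + 116) + 2/(-8 - 18 + 5) = -171 + 2/(-21) = -171 + 2*(-1/21) = -171 - 2/21 = -3593/21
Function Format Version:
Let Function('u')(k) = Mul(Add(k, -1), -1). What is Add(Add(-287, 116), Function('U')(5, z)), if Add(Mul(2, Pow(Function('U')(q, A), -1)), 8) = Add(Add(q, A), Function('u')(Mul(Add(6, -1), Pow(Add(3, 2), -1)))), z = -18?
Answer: Rational(-3593, 21) ≈ -171.10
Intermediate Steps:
Function('u')(k) = Add(1, Mul(-1, k)) (Function('u')(k) = Mul(Add(-1, k), -1) = Add(1, Mul(-1, k)))
Function('U')(q, A) = Mul(2, Pow(Add(-8, A, q), -1)) (Function('U')(q, A) = Mul(2, Pow(Add(-8, Add(Add(q, A), Add(1, Mul(-1, Mul(Add(6, -1), Pow(Add(3, 2), -1)))))), -1)) = Mul(2, Pow(Add(-8, Add(Add(A, q), Add(1, Mul(-1, Mul(5, Pow(5, -1)))))), -1)) = Mul(2, Pow(Add(-8, Add(Add(A, q), Add(1, Mul(-1, Mul(5, Rational(1, 5)))))), -1)) = Mul(2, Pow(Add(-8, Add(Add(A, q), Add(1, Mul(-1, 1)))), -1)) = Mul(2, Pow(Add(-8, Add(Add(A, q), Add(1, -1))), -1)) = Mul(2, Pow(Add(-8, Add(Add(A, q), 0)), -1)) = Mul(2, Pow(Add(-8, Add(A, q)), -1)) = Mul(2, Pow(Add(-8, A, q), -1)))
Add(Add(-287, 116), Function('U')(5, z)) = Add(Add(-287, 116), Mul(2, Pow(Add(-8, -18, 5), -1))) = Add(-171, Mul(2, Pow(-21, -1))) = Add(-171, Mul(2, Rational(-1, 21))) = Add(-171, Rational(-2, 21)) = Rational(-3593, 21)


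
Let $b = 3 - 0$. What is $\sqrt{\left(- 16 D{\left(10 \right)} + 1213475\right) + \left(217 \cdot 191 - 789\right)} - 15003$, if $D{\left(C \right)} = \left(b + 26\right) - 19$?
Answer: $-15003 + \sqrt{1253973} \approx -13883.0$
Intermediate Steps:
$b = 3$ ($b = 3 + 0 = 3$)
$D{\left(C \right)} = 10$ ($D{\left(C \right)} = \left(3 + 26\right) - 19 = 29 - 19 = 10$)
$\sqrt{\left(- 16 D{\left(10 \right)} + 1213475\right) + \left(217 \cdot 191 - 789\right)} - 15003 = \sqrt{\left(\left(-16\right) 10 + 1213475\right) + \left(217 \cdot 191 - 789\right)} - 15003 = \sqrt{\left(-160 + 1213475\right) + \left(41447 - 789\right)} - 15003 = \sqrt{1213315 + 40658} - 15003 = \sqrt{1253973} - 15003 = -15003 + \sqrt{1253973}$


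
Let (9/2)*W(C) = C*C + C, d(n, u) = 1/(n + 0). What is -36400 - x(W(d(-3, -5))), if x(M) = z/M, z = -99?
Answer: -153619/4 ≈ -38405.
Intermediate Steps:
d(n, u) = 1/n
W(C) = 2*C/9 + 2*C²/9 (W(C) = 2*(C*C + C)/9 = 2*(C² + C)/9 = 2*(C + C²)/9 = 2*C/9 + 2*C²/9)
x(M) = -99/M
-36400 - x(W(d(-3, -5))) = -36400 - (-99)/((2/9)*(1 + 1/(-3))/(-3)) = -36400 - (-99)/((2/9)*(-⅓)*(1 - ⅓)) = -36400 - (-99)/((2/9)*(-⅓)*(⅔)) = -36400 - (-99)/(-4/81) = -36400 - (-99)*(-81)/4 = -36400 - 1*8019/4 = -36400 - 8019/4 = -153619/4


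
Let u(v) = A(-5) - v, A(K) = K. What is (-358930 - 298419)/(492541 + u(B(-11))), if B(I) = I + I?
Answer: -59759/44778 ≈ -1.3346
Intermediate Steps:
B(I) = 2*I
u(v) = -5 - v
(-358930 - 298419)/(492541 + u(B(-11))) = (-358930 - 298419)/(492541 + (-5 - 2*(-11))) = -657349/(492541 + (-5 - 1*(-22))) = -657349/(492541 + (-5 + 22)) = -657349/(492541 + 17) = -657349/492558 = -657349*1/492558 = -59759/44778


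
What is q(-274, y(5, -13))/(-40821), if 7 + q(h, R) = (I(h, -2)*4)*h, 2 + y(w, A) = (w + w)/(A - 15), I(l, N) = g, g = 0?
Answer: 7/40821 ≈ 0.00017148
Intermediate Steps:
I(l, N) = 0
y(w, A) = -2 + 2*w/(-15 + A) (y(w, A) = -2 + (w + w)/(A - 15) = -2 + (2*w)/(-15 + A) = -2 + 2*w/(-15 + A))
q(h, R) = -7 (q(h, R) = -7 + (0*4)*h = -7 + 0*h = -7 + 0 = -7)
q(-274, y(5, -13))/(-40821) = -7/(-40821) = -7*(-1/40821) = 7/40821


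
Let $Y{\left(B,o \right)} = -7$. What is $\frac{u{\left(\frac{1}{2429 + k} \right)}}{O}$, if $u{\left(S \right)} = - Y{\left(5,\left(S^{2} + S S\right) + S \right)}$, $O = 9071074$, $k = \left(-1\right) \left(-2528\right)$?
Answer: $\frac{7}{9071074} \approx 7.7168 \cdot 10^{-7}$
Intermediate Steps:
$k = 2528$
$u{\left(S \right)} = 7$ ($u{\left(S \right)} = \left(-1\right) \left(-7\right) = 7$)
$\frac{u{\left(\frac{1}{2429 + k} \right)}}{O} = \frac{7}{9071074}$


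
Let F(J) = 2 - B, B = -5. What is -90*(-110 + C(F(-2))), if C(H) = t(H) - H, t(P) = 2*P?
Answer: 9270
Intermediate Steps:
F(J) = 7 (F(J) = 2 - 1*(-5) = 2 + 5 = 7)
C(H) = H (C(H) = 2*H - H = H)
-90*(-110 + C(F(-2))) = -90*(-110 + 7) = -90*(-103) = 9270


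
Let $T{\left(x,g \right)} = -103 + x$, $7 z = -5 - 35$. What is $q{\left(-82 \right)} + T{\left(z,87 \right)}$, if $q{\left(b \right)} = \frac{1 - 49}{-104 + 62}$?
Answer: $- \frac{753}{7} \approx -107.57$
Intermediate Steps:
$z = - \frac{40}{7}$ ($z = \frac{-5 - 35}{7} = \frac{1}{7} \left(-40\right) = - \frac{40}{7} \approx -5.7143$)
$q{\left(b \right)} = \frac{8}{7}$ ($q{\left(b \right)} = - \frac{48}{-42} = \left(-48\right) \left(- \frac{1}{42}\right) = \frac{8}{7}$)
$q{\left(-82 \right)} + T{\left(z,87 \right)} = \frac{8}{7} - \frac{761}{7} = - \frac{753}{7}$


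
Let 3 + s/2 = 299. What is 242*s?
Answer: 143264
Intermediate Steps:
s = 592 (s = -6 + 2*299 = -6 + 598 = 592)
242*s = 242*592 = 143264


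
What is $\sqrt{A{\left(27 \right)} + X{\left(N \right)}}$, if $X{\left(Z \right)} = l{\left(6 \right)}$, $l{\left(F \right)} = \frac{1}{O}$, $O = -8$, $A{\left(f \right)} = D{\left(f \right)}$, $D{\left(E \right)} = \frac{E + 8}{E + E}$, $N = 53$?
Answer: $\frac{\sqrt{678}}{36} \approx 0.72329$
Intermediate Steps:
$D{\left(E \right)} = \frac{8 + E}{2 E}$
$A{\left(f \right)} = \frac{8 + f}{2 f}$
$l{\left(F \right)} = - \frac{1}{8}$ ($l{\left(F \right)} = \frac{1}{-8} = - \frac{1}{8}$)
$X{\left(Z \right)} = - \frac{1}{8}$
$\sqrt{A{\left(27 \right)} + X{\left(N \right)}} = \sqrt{\frac{8 + 27}{2 \cdot 27} - \frac{1}{8}} = \sqrt{\frac{1}{2} \cdot \frac{1}{27} \cdot 35 - \frac{1}{8}} = \sqrt{\frac{35}{54} - \frac{1}{8}} = \sqrt{\frac{113}{216}} = \frac{\sqrt{678}}{36}$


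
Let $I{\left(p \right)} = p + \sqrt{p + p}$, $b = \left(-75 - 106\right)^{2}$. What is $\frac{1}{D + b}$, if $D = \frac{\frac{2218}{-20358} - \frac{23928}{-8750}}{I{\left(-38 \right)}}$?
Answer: $\frac{98756618500103286791250}{3235359096103645617091294261} + \frac{10414488200366250 i \sqrt{19}}{3235359096103645617091294261} \approx 3.0524 \cdot 10^{-5} + 1.4031 \cdot 10^{-11} i$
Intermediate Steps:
$b = 32761$ ($b = \left(-181\right)^{2} = 32761$)
$I{\left(p \right)} = p + \sqrt{2} \sqrt{p}$ ($I{\left(p \right)} = p + \sqrt{2 p} = p + \sqrt{2} \sqrt{p}$)
$D = \frac{116929681}{44533125 \left(-38 + 2 i \sqrt{19}\right)}$ ($D = \frac{\frac{2218}{-20358} - \frac{23928}{-8750}}{-38 + \sqrt{2} \sqrt{-38}} = \frac{2218 \left(- \frac{1}{20358}\right) - - \frac{11964}{4375}}{-38 + \sqrt{2} i \sqrt{38}} = \frac{- \frac{1109}{10179} + \frac{11964}{4375}}{-38 + 2 i \sqrt{19}} = \frac{116929681}{44533125 \left(-38 + 2 i \sqrt{19}\right)} \approx -0.065642 - 0.015059 i$)
$\frac{1}{D + b} = \frac{1}{\left(- \frac{116929681}{1781325000} - \frac{116929681 i \sqrt{19}}{33845175000}\right) + 32761} = \frac{1}{\frac{58357871395319}{1781325000} - \frac{116929681 i \sqrt{19}}{33845175000}}$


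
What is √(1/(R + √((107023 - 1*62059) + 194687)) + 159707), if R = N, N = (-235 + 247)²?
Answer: √(159707 + 1/(144 + √239651)) ≈ 399.63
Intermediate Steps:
N = 144 (N = 12² = 144)
R = 144
√(1/(R + √((107023 - 1*62059) + 194687)) + 159707) = √(1/(144 + √((107023 - 1*62059) + 194687)) + 159707) = √(1/(144 + √((107023 - 62059) + 194687)) + 159707) = √(1/(144 + √(44964 + 194687)) + 159707) = √(1/(144 + √239651) + 159707) = √(159707 + 1/(144 + √239651))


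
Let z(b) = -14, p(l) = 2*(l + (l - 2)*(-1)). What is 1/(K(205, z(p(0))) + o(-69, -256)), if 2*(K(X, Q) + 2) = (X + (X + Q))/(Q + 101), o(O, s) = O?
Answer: -29/1993 ≈ -0.014551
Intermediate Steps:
p(l) = 4 (p(l) = 2*(l + (-2 + l)*(-1)) = 2*(l + (2 - l)) = 2*2 = 4)
K(X, Q) = -2 + (Q + 2*X)/(2*(101 + Q)) (K(X, Q) = -2 + ((X + (X + Q))/(Q + 101))/2 = -2 + ((X + (Q + X))/(101 + Q))/2 = -2 + ((Q + 2*X)/(101 + Q))/2 = -2 + (Q + 2*X)/(2*(101 + Q)))
1/(K(205, z(p(0))) + o(-69, -256)) = 1/((-202 + 205 - 3/2*(-14))/(101 - 14) - 69) = 1/((-202 + 205 + 21)/87 - 69) = 1/((1/87)*24 - 69) = 1/(8/29 - 69) = 1/(-1993/29) = -29/1993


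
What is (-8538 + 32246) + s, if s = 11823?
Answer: 35531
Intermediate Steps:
(-8538 + 32246) + s = (-8538 + 32246) + 11823 = 23708 + 11823 = 35531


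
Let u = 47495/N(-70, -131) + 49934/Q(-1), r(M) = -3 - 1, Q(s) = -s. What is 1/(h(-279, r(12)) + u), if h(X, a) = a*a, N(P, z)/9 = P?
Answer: 18/897743 ≈ 2.0050e-5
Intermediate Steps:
N(P, z) = 9*P
r(M) = -4
h(X, a) = a**2
u = 897455/18 (u = 47495/((9*(-70))) + 49934/((-1*(-1))) = 47495/(-630) + 49934/1 = 47495*(-1/630) + 49934*1 = -1357/18 + 49934 = 897455/18 ≈ 49859.)
1/(h(-279, r(12)) + u) = 1/((-4)**2 + 897455/18) = 1/(16 + 897455/18) = 1/(897743/18) = 18/897743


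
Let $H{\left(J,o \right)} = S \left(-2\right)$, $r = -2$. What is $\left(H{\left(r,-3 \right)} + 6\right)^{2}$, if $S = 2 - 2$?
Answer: $36$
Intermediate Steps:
$S = 0$
$H{\left(J,o \right)} = 0$ ($H{\left(J,o \right)} = 0 \left(-2\right) = 0$)
$\left(H{\left(r,-3 \right)} + 6\right)^{2} = \left(0 + 6\right)^{2} = 6^{2} = 36$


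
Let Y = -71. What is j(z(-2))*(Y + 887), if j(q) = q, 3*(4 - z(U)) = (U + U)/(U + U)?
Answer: 2992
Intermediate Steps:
z(U) = 11/3 (z(U) = 4 - (U + U)/(3*(U + U)) = 4 - 2*U/(3*(2*U)) = 4 - 2*U*1/(2*U)/3 = 4 - 1/3*1 = 4 - 1/3 = 11/3)
j(z(-2))*(Y + 887) = 11*(-71 + 887)/3 = (11/3)*816 = 2992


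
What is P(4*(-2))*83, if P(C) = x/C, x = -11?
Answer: 913/8 ≈ 114.13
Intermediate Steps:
P(C) = -11/C
P(4*(-2))*83 = -11/(4*(-2))*83 = -11/(-8)*83 = -11*(-⅛)*83 = (11/8)*83 = 913/8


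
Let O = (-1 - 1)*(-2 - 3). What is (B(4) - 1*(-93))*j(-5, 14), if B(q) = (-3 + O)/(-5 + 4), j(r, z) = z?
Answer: 1204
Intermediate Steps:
O = 10 (O = -2*(-5) = 10)
B(q) = -7 (B(q) = (-3 + 10)/(-5 + 4) = 7/(-1) = 7*(-1) = -7)
(B(4) - 1*(-93))*j(-5, 14) = (-7 - 1*(-93))*14 = (-7 + 93)*14 = 86*14 = 1204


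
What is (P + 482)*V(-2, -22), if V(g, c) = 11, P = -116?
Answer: 4026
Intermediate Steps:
(P + 482)*V(-2, -22) = (-116 + 482)*11 = 366*11 = 4026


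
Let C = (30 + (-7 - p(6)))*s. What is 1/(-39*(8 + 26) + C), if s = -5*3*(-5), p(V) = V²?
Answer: -1/2301 ≈ -0.00043459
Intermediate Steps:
s = 75 (s = -15*(-5) = 75)
C = -975 (C = (30 + (-7 - 1*6²))*75 = (30 + (-7 - 1*36))*75 = (30 + (-7 - 36))*75 = (30 - 43)*75 = -13*75 = -975)
1/(-39*(8 + 26) + C) = 1/(-39*(8 + 26) - 975) = 1/(-39*34 - 975) = 1/(-1326 - 975) = 1/(-2301) = -1/2301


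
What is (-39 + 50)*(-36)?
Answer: -396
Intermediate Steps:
(-39 + 50)*(-36) = 11*(-36) = -396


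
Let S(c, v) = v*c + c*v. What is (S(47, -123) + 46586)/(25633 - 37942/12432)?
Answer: 217709184/159315757 ≈ 1.3665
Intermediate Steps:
S(c, v) = 2*c*v (S(c, v) = c*v + c*v = 2*c*v)
(S(47, -123) + 46586)/(25633 - 37942/12432) = (2*47*(-123) + 46586)/(25633 - 37942/12432) = (-11562 + 46586)/(25633 - 37942*1/12432) = 35024/(25633 - 18971/6216) = 35024/(159315757/6216) = 35024*(6216/159315757) = 217709184/159315757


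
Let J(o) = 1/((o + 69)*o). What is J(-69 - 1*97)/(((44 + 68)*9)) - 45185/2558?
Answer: -366694709201/20759213664 ≈ -17.664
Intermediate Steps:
J(o) = 1/(o*(69 + o)) (J(o) = 1/((69 + o)*o) = 1/(o*(69 + o)))
J(-69 - 1*97)/(((44 + 68)*9)) - 45185/2558 = (1/((-69 - 1*97)*(69 + (-69 - 1*97))))/(((44 + 68)*9)) - 45185/2558 = (1/((-69 - 97)*(69 + (-69 - 97))))/((112*9)) - 45185*1/2558 = (1/((-166)*(69 - 166)))/1008 - 45185/2558 = -1/166/(-97)*(1/1008) - 45185/2558 = -1/166*(-1/97)*(1/1008) - 45185/2558 = (1/16102)*(1/1008) - 45185/2558 = 1/16230816 - 45185/2558 = -366694709201/20759213664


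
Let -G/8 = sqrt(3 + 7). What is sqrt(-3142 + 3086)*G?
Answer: -32*I*sqrt(35) ≈ -189.31*I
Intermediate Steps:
G = -8*sqrt(10) (G = -8*sqrt(3 + 7) = -8*sqrt(10) ≈ -25.298)
sqrt(-3142 + 3086)*G = sqrt(-3142 + 3086)*(-8*sqrt(10)) = sqrt(-56)*(-8*sqrt(10)) = (2*I*sqrt(14))*(-8*sqrt(10)) = -32*I*sqrt(35)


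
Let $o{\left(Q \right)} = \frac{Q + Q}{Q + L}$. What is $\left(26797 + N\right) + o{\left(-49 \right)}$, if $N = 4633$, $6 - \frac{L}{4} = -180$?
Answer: $\frac{21843752}{695} \approx 31430.0$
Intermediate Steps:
$L = 744$ ($L = 24 - -720 = 24 + 720 = 744$)
$o{\left(Q \right)} = \frac{2 Q}{744 + Q}$ ($o{\left(Q \right)} = \frac{Q + Q}{Q + 744} = \frac{2 Q}{744 + Q}$)
$\left(26797 + N\right) + o{\left(-49 \right)} = \left(26797 + 4633\right) + 2 \left(-49\right) \frac{1}{744 - 49} = 31430 + 2 \left(-49\right) \frac{1}{695} = 31430 - \frac{98}{695} = \frac{21843752}{695}$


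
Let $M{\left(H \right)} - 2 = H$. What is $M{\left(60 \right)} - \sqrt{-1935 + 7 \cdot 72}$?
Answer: $62 - 3 i \sqrt{159} \approx 62.0 - 37.829 i$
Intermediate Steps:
$M{\left(H \right)} = 2 + H$
$M{\left(60 \right)} - \sqrt{-1935 + 7 \cdot 72} = \left(2 + 60\right) - \sqrt{-1935 + 7 \cdot 72} = 62 - \sqrt{-1935 + 504} = 62 - \sqrt{-1431} = 62 - 3 i \sqrt{159}$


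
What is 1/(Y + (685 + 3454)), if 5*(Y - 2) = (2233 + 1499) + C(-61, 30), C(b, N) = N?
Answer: 5/24467 ≈ 0.00020436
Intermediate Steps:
Y = 3772/5 (Y = 2 + ((2233 + 1499) + 30)/5 = 2 + (3732 + 30)/5 = 2 + (1/5)*3762 = 2 + 3762/5 = 3772/5 ≈ 754.40)
1/(Y + (685 + 3454)) = 1/(3772/5 + (685 + 3454)) = 1/(3772/5 + 4139) = 1/(24467/5) = 5/24467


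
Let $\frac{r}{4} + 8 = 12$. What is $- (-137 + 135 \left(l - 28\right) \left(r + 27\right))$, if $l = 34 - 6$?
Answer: $137$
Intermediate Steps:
$r = 16$ ($r = -32 + 4 \cdot 12 = -32 + 48 = 16$)
$l = 28$
$- (-137 + 135 \left(l - 28\right) \left(r + 27\right)) = - (-137 + 135 \left(28 - 28\right) \left(16 + 27\right)) = - (-137 + 135 \cdot 0 \cdot 43) = - (-137 + 135 \cdot 0) = - (-137 + 0) = \left(-1\right) \left(-137\right) = 137$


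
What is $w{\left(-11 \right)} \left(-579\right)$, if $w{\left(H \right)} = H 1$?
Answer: $6369$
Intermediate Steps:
$w{\left(H \right)} = H$
$w{\left(-11 \right)} \left(-579\right) = \left(-11\right) \left(-579\right) = 6369$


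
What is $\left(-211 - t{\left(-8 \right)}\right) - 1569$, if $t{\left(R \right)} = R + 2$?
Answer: $-1774$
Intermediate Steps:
$t{\left(R \right)} = 2 + R$
$\left(-211 - t{\left(-8 \right)}\right) - 1569 = \left(-211 - \left(2 - 8\right)\right) - 1569 = \left(-211 - -6\right) - 1569 = \left(-211 + 6\right) - 1569 = -205 - 1569 = -1774$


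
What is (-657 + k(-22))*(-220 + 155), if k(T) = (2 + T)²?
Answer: 16705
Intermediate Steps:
(-657 + k(-22))*(-220 + 155) = (-657 + (2 - 22)²)*(-220 + 155) = (-657 + (-20)²)*(-65) = (-657 + 400)*(-65) = -257*(-65) = 16705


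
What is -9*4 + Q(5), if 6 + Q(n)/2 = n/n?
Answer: -46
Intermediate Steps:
Q(n) = -10 (Q(n) = -12 + 2*(n/n) = -12 + 2*1 = -12 + 2 = -10)
-9*4 + Q(5) = -9*4 - 10 = -36 - 10 = -46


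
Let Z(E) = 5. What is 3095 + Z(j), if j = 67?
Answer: 3100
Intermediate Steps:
3095 + Z(j) = 3095 + 5 = 3100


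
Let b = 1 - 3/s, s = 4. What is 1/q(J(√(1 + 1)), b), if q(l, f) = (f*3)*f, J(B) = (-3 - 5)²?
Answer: 16/3 ≈ 5.3333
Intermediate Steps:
b = ¼ (b = 1 - 3/4 = 1 + (¼)*(-3) = 1 - ¾ = ¼ ≈ 0.25000)
J(B) = 64 (J(B) = (-8)² = 64)
q(l, f) = 3*f² (q(l, f) = (3*f)*f = 3*f²)
1/q(J(√(1 + 1)), b) = 1/(3*(¼)²) = 1/(3*(1/16)) = 1/(3/16) = 16/3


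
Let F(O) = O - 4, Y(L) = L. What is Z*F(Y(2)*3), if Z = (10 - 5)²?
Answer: 50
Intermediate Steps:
Z = 25 (Z = 5² = 25)
F(O) = -4 + O
Z*F(Y(2)*3) = 25*(-4 + 2*3) = 25*(-4 + 6) = 25*2 = 50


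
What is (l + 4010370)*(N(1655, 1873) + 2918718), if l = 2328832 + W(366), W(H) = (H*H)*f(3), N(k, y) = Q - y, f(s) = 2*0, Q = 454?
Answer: 18493347655398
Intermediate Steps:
f(s) = 0
N(k, y) = 454 - y
W(H) = 0 (W(H) = (H*H)*0 = H²*0 = 0)
l = 2328832 (l = 2328832 + 0 = 2328832)
(l + 4010370)*(N(1655, 1873) + 2918718) = (2328832 + 4010370)*((454 - 1*1873) + 2918718) = 6339202*((454 - 1873) + 2918718) = 6339202*(-1419 + 2918718) = 6339202*2917299 = 18493347655398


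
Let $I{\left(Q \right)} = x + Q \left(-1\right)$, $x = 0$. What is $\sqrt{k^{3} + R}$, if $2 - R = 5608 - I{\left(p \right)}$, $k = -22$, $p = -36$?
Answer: $3 i \sqrt{1802} \approx 127.35 i$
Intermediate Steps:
$I{\left(Q \right)} = - Q$ ($I{\left(Q \right)} = 0 + Q \left(-1\right) = 0 - Q = - Q$)
$R = -5570$ ($R = 2 - \left(5608 - \left(-1\right) \left(-36\right)\right) = 2 - \left(5608 - 36\right) = 2 - 5572 = -5570$)
$\sqrt{k^{3} + R} = \sqrt{\left(-22\right)^{3} - 5570} = \sqrt{-10648 - 5570} = \sqrt{-16218} = 3 i \sqrt{1802}$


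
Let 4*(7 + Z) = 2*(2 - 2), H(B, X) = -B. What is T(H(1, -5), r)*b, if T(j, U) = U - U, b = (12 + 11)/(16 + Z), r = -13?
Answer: 0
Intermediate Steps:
Z = -7 (Z = -7 + (2*(2 - 2))/4 = -7 + (2*0)/4 = -7 + (¼)*0 = -7 + 0 = -7)
b = 23/9 (b = (12 + 11)/(16 - 7) = 23/9 ≈ 2.5556)
T(j, U) = 0
T(H(1, -5), r)*b = 0*(23/9) = 0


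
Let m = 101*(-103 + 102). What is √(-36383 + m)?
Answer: 2*I*√9121 ≈ 191.01*I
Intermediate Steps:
m = -101 (m = 101*(-1) = -101)
√(-36383 + m) = √(-36383 - 101) = √(-36484) = 2*I*√9121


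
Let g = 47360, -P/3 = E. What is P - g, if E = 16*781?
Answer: -84848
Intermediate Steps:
E = 12496
P = -37488 (P = -3*12496 = -37488)
P - g = -37488 - 1*47360 = -37488 - 47360 = -84848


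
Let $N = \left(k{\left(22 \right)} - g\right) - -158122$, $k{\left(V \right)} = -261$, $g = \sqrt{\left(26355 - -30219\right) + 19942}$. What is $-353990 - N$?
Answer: $-511851 + 2 \sqrt{19129} \approx -5.1157 \cdot 10^{5}$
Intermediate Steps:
$g = 2 \sqrt{19129}$ ($g = \sqrt{\left(26355 + 30219\right) + 19942} = \sqrt{56574 + 19942} = \sqrt{76516} = 2 \sqrt{19129} \approx 276.62$)
$N = 157861 - 2 \sqrt{19129}$ ($N = \left(-261 - 2 \sqrt{19129}\right) - -158122 = \left(-261 - 2 \sqrt{19129}\right) + 158122 = 157861 - 2 \sqrt{19129} \approx 1.5758 \cdot 10^{5}$)
$-353990 - N = -353990 - \left(157861 - 2 \sqrt{19129}\right) = -511851 + 2 \sqrt{19129}$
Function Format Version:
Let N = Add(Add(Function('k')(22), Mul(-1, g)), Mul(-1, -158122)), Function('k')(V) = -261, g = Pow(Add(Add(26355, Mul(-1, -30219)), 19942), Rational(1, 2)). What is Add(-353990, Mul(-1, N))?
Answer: Add(-511851, Mul(2, Pow(19129, Rational(1, 2)))) ≈ -5.1157e+5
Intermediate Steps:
g = Mul(2, Pow(19129, Rational(1, 2))) (g = Pow(Add(Add(26355, 30219), 19942), Rational(1, 2)) = Pow(Add(56574, 19942), Rational(1, 2)) = Pow(76516, Rational(1, 2)) = Mul(2, Pow(19129, Rational(1, 2))) ≈ 276.62)
N = Add(157861, Mul(-2, Pow(19129, Rational(1, 2)))) (N = Add(Add(-261, Mul(-1, Mul(2, Pow(19129, Rational(1, 2))))), Mul(-1, -158122)) = Add(Add(-261, Mul(-2, Pow(19129, Rational(1, 2)))), 158122) = Add(157861, Mul(-2, Pow(19129, Rational(1, 2)))) ≈ 1.5758e+5)
Add(-353990, Mul(-1, N)) = Add(-353990, Mul(-1, Add(157861, Mul(-2, Pow(19129, Rational(1, 2)))))) = Add(-353990, Add(-157861, Mul(2, Pow(19129, Rational(1, 2))))) = Add(-511851, Mul(2, Pow(19129, Rational(1, 2))))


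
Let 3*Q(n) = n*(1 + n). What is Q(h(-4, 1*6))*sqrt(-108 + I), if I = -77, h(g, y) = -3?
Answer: 2*I*sqrt(185) ≈ 27.203*I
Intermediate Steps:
Q(n) = n*(1 + n)/3 (Q(n) = (n*(1 + n))/3 = n*(1 + n)/3)
Q(h(-4, 1*6))*sqrt(-108 + I) = ((1/3)*(-3)*(1 - 3))*sqrt(-108 - 77) = ((1/3)*(-3)*(-2))*sqrt(-185) = 2*(I*sqrt(185)) = 2*I*sqrt(185)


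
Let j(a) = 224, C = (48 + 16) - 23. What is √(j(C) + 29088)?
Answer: 8*√458 ≈ 171.21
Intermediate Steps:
C = 41 (C = 64 - 23 = 41)
√(j(C) + 29088) = √(224 + 29088) = √29312 = 8*√458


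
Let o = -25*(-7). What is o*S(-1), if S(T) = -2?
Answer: -350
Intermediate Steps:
o = 175
o*S(-1) = 175*(-2) = -350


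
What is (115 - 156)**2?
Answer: 1681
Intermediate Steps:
(115 - 156)**2 = (-41)**2 = 1681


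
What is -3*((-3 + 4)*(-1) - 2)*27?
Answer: 243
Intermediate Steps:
-3*((-3 + 4)*(-1) - 2)*27 = -3*(1*(-1) - 2)*27 = -3*(-1 - 2)*27 = -3*(-3)*27 = 9*27 = 243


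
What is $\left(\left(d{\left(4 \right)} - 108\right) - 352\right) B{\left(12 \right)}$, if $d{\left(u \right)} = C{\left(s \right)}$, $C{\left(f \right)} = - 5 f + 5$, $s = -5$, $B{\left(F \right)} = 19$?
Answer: $-8170$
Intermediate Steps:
$C{\left(f \right)} = 5 - 5 f$
$d{\left(u \right)} = 30$ ($d{\left(u \right)} = 5 - -25 = 5 + 25 = 30$)
$\left(\left(d{\left(4 \right)} - 108\right) - 352\right) B{\left(12 \right)} = \left(\left(30 - 108\right) - 352\right) 19 = \left(-78 - 352\right) 19 = \left(-430\right) 19 = -8170$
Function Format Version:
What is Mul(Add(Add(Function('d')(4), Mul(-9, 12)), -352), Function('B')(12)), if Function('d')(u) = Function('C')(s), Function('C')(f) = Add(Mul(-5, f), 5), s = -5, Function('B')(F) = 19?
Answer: -8170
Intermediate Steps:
Function('C')(f) = Add(5, Mul(-5, f))
Function('d')(u) = 30 (Function('d')(u) = Add(5, Mul(-5, -5)) = Add(5, 25) = 30)
Mul(Add(Add(Function('d')(4), Mul(-9, 12)), -352), Function('B')(12)) = Mul(Add(Add(30, Mul(-9, 12)), -352), 19) = Mul(Add(Add(30, -108), -352), 19) = Mul(Add(-78, -352), 19) = Mul(-430, 19) = -8170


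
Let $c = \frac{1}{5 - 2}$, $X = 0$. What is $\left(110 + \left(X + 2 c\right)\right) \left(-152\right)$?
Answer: $- \frac{50464}{3} \approx -16821.0$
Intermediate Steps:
$c = \frac{1}{3} \approx 0.33333$
$\left(110 + \left(X + 2 c\right)\right) \left(-152\right) = \left(110 + \left(0 + 2 \cdot \frac{1}{3}\right)\right) \left(-152\right) = \left(110 + \left(0 + \frac{2}{3}\right)\right) \left(-152\right) = \left(110 + \frac{2}{3}\right) \left(-152\right) = \frac{332}{3} \left(-152\right) = - \frac{50464}{3}$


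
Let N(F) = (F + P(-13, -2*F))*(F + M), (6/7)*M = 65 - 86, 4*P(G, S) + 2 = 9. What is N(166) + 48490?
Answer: 577813/8 ≈ 72227.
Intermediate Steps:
P(G, S) = 7/4 (P(G, S) = -½ + (¼)*9 = -½ + 9/4 = 7/4)
M = -49/2 (M = 7*(65 - 86)/6 = (7/6)*(-21) = -49/2 ≈ -24.500)
N(F) = (-49/2 + F)*(7/4 + F) (N(F) = (F + 7/4)*(F - 49/2) = (7/4 + F)*(-49/2 + F) = (-49/2 + F)*(7/4 + F))
N(166) + 48490 = (-343/8 + 166² - 91/4*166) + 48490 = (-343/8 + 27556 - 7553/2) + 48490 = 189893/8 + 48490 = 577813/8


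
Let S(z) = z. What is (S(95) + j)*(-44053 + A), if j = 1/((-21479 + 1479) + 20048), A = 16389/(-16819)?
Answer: -844861163389/201828 ≈ -4.1860e+6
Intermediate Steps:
A = -16389/16819 (A = 16389*(-1/16819) = -16389/16819 ≈ -0.97443)
j = 1/48 (j = 1/(-20000 + 20048) = 1/48 ≈ 0.020833)
(S(95) + j)*(-44053 + A) = (95 + 1/48)*(-44053 - 16389/16819) = (4561/48)*(-740943796/16819) = -844861163389/201828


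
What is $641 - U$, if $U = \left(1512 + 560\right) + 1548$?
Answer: $-2979$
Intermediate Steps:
$U = 3620$ ($U = 2072 + 1548 = 3620$)
$641 - U = 641 - 3620 = -2979$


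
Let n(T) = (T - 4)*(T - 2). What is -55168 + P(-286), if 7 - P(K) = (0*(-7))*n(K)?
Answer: -55161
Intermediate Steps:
n(T) = (-4 + T)*(-2 + T)
P(K) = 7 (P(K) = 7 - 0*(-7)*(8 + K**2 - 6*K) = 7 - 0*(8 + K**2 - 6*K) = 7 - 1*0 = 7 + 0 = 7)
-55168 + P(-286) = -55168 + 7 = -55161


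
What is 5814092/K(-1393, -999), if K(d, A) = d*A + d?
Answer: 2907046/695107 ≈ 4.1822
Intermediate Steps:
K(d, A) = d + A*d (K(d, A) = A*d + d = d + A*d)
5814092/K(-1393, -999) = 5814092/((-1393*(1 - 999))) = 5814092/((-1393*(-998))) = 5814092/1390214 = 5814092*(1/1390214) = 2907046/695107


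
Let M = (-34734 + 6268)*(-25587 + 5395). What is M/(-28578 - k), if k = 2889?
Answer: -574785472/31467 ≈ -18266.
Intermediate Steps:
M = 574785472 (M = -28466*(-20192) = 574785472)
M/(-28578 - k) = 574785472/(-28578 - 1*2889) = 574785472/(-28578 - 2889) = 574785472/(-31467) = 574785472*(-1/31467) = -574785472/31467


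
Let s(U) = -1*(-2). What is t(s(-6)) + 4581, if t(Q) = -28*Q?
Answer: 4525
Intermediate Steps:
s(U) = 2
t(s(-6)) + 4581 = -28*2 + 4581 = -56 + 4581 = 4525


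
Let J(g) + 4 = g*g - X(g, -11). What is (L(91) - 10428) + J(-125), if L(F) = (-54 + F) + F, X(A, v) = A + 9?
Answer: 5437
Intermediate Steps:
X(A, v) = 9 + A
L(F) = -54 + 2*F
J(g) = -13 + g² - g (J(g) = -4 + (g*g - (9 + g)) = -4 + (g² + (-9 - g)) = -4 + (-9 + g² - g) = -13 + g² - g)
(L(91) - 10428) + J(-125) = ((-54 + 2*91) - 10428) + (-13 + (-125)² - 1*(-125)) = ((-54 + 182) - 10428) + (-13 + 15625 + 125) = (128 - 10428) + 15737 = -10300 + 15737 = 5437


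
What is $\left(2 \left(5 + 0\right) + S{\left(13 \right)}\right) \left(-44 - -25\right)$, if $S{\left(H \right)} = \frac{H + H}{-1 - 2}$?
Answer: $- \frac{76}{3} \approx -25.333$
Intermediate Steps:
$S{\left(H \right)} = - \frac{2 H}{3}$ ($S{\left(H \right)} = \frac{2 H}{-3} = 2 H \left(- \frac{1}{3}\right) = - \frac{2 H}{3}$)
$\left(2 \left(5 + 0\right) + S{\left(13 \right)}\right) \left(-44 - -25\right) = \left(2 \left(5 + 0\right) - \frac{26}{3}\right) \left(-44 - -25\right) = \left(2 \cdot 5 - \frac{26}{3}\right) \left(-44 + 25\right) = \left(10 - \frac{26}{3}\right) \left(-19\right) = \frac{4}{3} \left(-19\right) = - \frac{76}{3}$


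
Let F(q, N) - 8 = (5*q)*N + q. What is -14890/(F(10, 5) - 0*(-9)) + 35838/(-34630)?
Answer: -131311321/2320210 ≈ -56.595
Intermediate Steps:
F(q, N) = 8 + q + 5*N*q (F(q, N) = 8 + ((5*q)*N + q) = 8 + (5*N*q + q) = 8 + (q + 5*N*q) = 8 + q + 5*N*q)
-14890/(F(10, 5) - 0*(-9)) + 35838/(-34630) = -14890/((8 + 10 + 5*5*10) - 0*(-9)) + 35838/(-34630) = -14890/((8 + 10 + 250) - 34*0) + 35838*(-1/34630) = -14890/(268 + 0) - 17919/17315 = -14890/268 - 17919/17315 = -14890*1/268 - 17919/17315 = -7445/134 - 17919/17315 = -131311321/2320210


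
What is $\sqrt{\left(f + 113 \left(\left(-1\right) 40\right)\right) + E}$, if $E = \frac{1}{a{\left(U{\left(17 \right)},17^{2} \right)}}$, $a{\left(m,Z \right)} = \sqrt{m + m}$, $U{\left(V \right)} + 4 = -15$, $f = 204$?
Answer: $\frac{\sqrt{-6232304 - 38 i \sqrt{38}}}{38} \approx 0.0012346 - 65.696 i$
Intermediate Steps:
$U{\left(V \right)} = -19$ ($U{\left(V \right)} = -4 - 15 = -19$)
$a{\left(m,Z \right)} = \sqrt{2} \sqrt{m}$ ($a{\left(m,Z \right)} = \sqrt{2 m} = \sqrt{2} \sqrt{m}$)
$E = - \frac{i \sqrt{38}}{38}$ ($E = \frac{1}{\sqrt{2} \sqrt{-19}} = \frac{1}{\sqrt{2} i \sqrt{19}} = \frac{1}{i \sqrt{38}} = - \frac{i \sqrt{38}}{38} \approx - 0.16222 i$)
$\sqrt{\left(f + 113 \left(\left(-1\right) 40\right)\right) + E} = \sqrt{\left(204 + 113 \left(\left(-1\right) 40\right)\right) - \frac{i \sqrt{38}}{38}} = \sqrt{\left(204 + 113 \left(-40\right)\right) - \frac{i \sqrt{38}}{38}} = \sqrt{\left(204 - 4520\right) - \frac{i \sqrt{38}}{38}} = \sqrt{-4316 - \frac{i \sqrt{38}}{38}}$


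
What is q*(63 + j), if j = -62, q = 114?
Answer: 114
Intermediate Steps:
q*(63 + j) = 114*(63 - 62) = 114*1 = 114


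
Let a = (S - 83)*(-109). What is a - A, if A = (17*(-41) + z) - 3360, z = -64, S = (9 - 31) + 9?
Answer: 14585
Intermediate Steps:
S = -13 (S = -22 + 9 = -13)
a = 10464 (a = (-13 - 83)*(-109) = -96*(-109) = 10464)
A = -4121 (A = (17*(-41) - 64) - 3360 = (-697 - 64) - 3360 = -761 - 3360 = -4121)
a - A = 10464 - 1*(-4121) = 10464 + 4121 = 14585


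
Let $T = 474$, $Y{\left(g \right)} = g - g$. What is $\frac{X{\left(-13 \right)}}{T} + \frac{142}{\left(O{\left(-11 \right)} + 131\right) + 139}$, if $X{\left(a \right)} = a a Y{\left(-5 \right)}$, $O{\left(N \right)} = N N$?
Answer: $\frac{142}{391} \approx 0.36317$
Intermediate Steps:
$Y{\left(g \right)} = 0$
$O{\left(N \right)} = N^{2}$
$X{\left(a \right)} = 0$ ($X{\left(a \right)} = a a 0 = a^{2} \cdot 0 = 0$)
$\frac{X{\left(-13 \right)}}{T} + \frac{142}{\left(O{\left(-11 \right)} + 131\right) + 139} = \frac{0}{474} + \frac{142}{\left(\left(-11\right)^{2} + 131\right) + 139} = 0 \cdot \frac{1}{474} + \frac{142}{\left(121 + 131\right) + 139} = 0 + \frac{142}{252 + 139} = 0 + \frac{142}{391} = \frac{142}{391}$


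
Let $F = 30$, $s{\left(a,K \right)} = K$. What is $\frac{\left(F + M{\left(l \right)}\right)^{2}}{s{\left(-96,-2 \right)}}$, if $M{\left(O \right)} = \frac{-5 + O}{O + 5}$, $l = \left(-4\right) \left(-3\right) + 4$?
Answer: $- \frac{410881}{882} \approx -465.85$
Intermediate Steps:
$l = 16$ ($l = 12 + 4 = 16$)
$M{\left(O \right)} = \frac{-5 + O}{5 + O}$
$\frac{\left(F + M{\left(l \right)}\right)^{2}}{s{\left(-96,-2 \right)}} = \frac{\left(30 + \frac{-5 + 16}{5 + 16}\right)^{2}}{-2} = \left(30 + \frac{1}{21} \cdot 11\right)^{2} \left(- \frac{1}{2}\right) = \left(30 + \frac{11}{21}\right)^{2} \left(- \frac{1}{2}\right) = \left(\frac{641}{21}\right)^{2} \left(- \frac{1}{2}\right) = \frac{410881}{441} \left(- \frac{1}{2}\right) = - \frac{410881}{882}$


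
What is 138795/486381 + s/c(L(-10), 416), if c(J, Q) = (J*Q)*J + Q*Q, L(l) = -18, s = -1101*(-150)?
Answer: 215881535/262679872 ≈ 0.82184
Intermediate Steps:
s = 165150
c(J, Q) = Q**2 + Q*J**2 (c(J, Q) = Q*J**2 + Q**2 = Q**2 + Q*J**2)
138795/486381 + s/c(L(-10), 416) = 138795/486381 + 165150/((416*(416 + (-18)**2))) = 138795*(1/486381) + 165150/((416*(416 + 324))) = 2435/8533 + 165150/((416*740)) = 2435/8533 + 165150/307840 = 2435/8533 + 165150*(1/307840) = 2435/8533 + 16515/30784 = 215881535/262679872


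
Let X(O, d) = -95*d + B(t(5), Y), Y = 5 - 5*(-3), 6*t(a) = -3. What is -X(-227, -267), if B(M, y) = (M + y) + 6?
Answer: -50781/2 ≈ -25391.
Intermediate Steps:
t(a) = -1/2 (t(a) = (1/6)*(-3) = -1/2)
Y = 20 (Y = 5 + 15 = 20)
B(M, y) = 6 + M + y
X(O, d) = 51/2 - 95*d (X(O, d) = -95*d + (6 - 1/2 + 20) = -95*d + 51/2 = 51/2 - 95*d)
-X(-227, -267) = -(51/2 - 95*(-267)) = -(51/2 + 25365) = -1*50781/2 = -50781/2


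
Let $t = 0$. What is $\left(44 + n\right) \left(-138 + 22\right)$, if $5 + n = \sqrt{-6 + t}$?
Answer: $-4524 - 116 i \sqrt{6} \approx -4524.0 - 284.14 i$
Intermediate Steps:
$n = -5 + i \sqrt{6}$ ($n = -5 + \sqrt{-6 + 0} = -5 + \sqrt{-6} = -5 + i \sqrt{6} \approx -5.0 + 2.4495 i$)
$\left(44 + n\right) \left(-138 + 22\right) = \left(44 - \left(5 - i \sqrt{6}\right)\right) \left(-138 + 22\right) = \left(39 + i \sqrt{6}\right) \left(-116\right) = -4524 - 116 i \sqrt{6}$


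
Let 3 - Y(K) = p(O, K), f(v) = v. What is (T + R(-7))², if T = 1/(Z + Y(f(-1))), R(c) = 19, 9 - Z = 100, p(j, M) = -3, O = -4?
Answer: 2604996/7225 ≈ 360.55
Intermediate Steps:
Z = -91 (Z = 9 - 1*100 = 9 - 100 = -91)
Y(K) = 6 (Y(K) = 3 - 1*(-3) = 3 + 3 = 6)
T = -1/85 (T = 1/(-91 + 6) = 1/(-85) = -1/85 ≈ -0.011765)
(T + R(-7))² = (-1/85 + 19)² = (1614/85)² = 2604996/7225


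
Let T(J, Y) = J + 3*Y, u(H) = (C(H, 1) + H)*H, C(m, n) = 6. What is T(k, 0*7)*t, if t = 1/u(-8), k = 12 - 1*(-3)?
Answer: 15/16 ≈ 0.93750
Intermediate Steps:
k = 15 (k = 12 + 3 = 15)
u(H) = H*(6 + H) (u(H) = (6 + H)*H = H*(6 + H))
t = 1/16 (t = 1/(-8*(6 - 8)) = 1/(-8*(-2)) = 1/16 ≈ 0.062500)
T(k, 0*7)*t = (15 + 3*(0*7))*(1/16) = (15 + 3*0)*(1/16) = (15 + 0)*(1/16) = 15*(1/16) = 15/16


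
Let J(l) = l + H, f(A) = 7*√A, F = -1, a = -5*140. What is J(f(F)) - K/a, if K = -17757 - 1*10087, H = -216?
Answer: -44761/175 + 7*I ≈ -255.78 + 7.0*I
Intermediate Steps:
a = -700
J(l) = -216 + l (J(l) = l - 216 = -216 + l)
K = -27844 (K = -17757 - 10087 = -27844)
J(f(F)) - K/a = (-216 + 7*√(-1)) - (-27844)/(-700) = (-216 + 7*I) - (-27844)*(-1)/700 = (-216 + 7*I) - 1*6961/175 = (-216 + 7*I) - 6961/175 = -44761/175 + 7*I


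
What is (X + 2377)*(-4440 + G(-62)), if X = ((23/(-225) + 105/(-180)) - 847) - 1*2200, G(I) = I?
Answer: 1358741867/450 ≈ 3.0194e+6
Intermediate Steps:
X = -2742917/900 (X = ((23*(-1/225) + 105*(-1/180)) - 847) - 2200 = ((-23/225 - 7/12) - 847) - 2200 = (-617/900 - 847) - 2200 = -762917/900 - 2200 = -2742917/900 ≈ -3047.7)
(X + 2377)*(-4440 + G(-62)) = (-2742917/900 + 2377)*(-4440 - 62) = -603617/900*(-4502) = 1358741867/450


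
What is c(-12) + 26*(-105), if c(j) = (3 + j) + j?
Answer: -2751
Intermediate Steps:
c(j) = 3 + 2*j
c(-12) + 26*(-105) = (3 + 2*(-12)) + 26*(-105) = (3 - 24) - 2730 = -21 - 2730 = -2751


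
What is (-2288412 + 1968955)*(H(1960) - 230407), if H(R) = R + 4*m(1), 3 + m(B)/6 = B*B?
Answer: 72994327215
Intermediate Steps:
m(B) = -18 + 6*B**2 (m(B) = -18 + 6*(B*B) = -18 + 6*B**2)
H(R) = -48 + R (H(R) = R + 4*(-18 + 6*1**2) = R + 4*(-18 + 6*1) = R + 4*(-18 + 6) = R + 4*(-12) = R - 48 = -48 + R)
(-2288412 + 1968955)*(H(1960) - 230407) = (-2288412 + 1968955)*((-48 + 1960) - 230407) = -319457*(1912 - 230407) = -319457*(-228495) = 72994327215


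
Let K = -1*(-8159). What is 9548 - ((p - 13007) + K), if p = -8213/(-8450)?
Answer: 121637987/8450 ≈ 14395.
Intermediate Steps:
p = 8213/8450 (p = -8213*(-1/8450) = 8213/8450 ≈ 0.97195)
K = 8159
9548 - ((p - 13007) + K) = 9548 - ((8213/8450 - 13007) + 8159) = 9548 - (-109900937/8450 + 8159) = 9548 - 1*(-40957387/8450) = 9548 + 40957387/8450 = 121637987/8450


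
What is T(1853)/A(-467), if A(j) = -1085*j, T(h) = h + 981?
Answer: 2834/506695 ≈ 0.0055931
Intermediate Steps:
T(h) = 981 + h
T(1853)/A(-467) = (981 + 1853)/((-1085*(-467))) = 2834/506695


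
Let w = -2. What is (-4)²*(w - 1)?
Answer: -48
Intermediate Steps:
(-4)²*(w - 1) = (-4)²*(-2 - 1) = 16*(-3) = -48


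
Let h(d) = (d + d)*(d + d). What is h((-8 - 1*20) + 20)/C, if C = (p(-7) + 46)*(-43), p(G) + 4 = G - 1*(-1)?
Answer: -64/387 ≈ -0.16537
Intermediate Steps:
p(G) = -3 + G (p(G) = -4 + (G - 1*(-1)) = -4 + (G + 1) = -4 + (1 + G) = -3 + G)
C = -1548 (C = ((-3 - 7) + 46)*(-43) = (-10 + 46)*(-43) = 36*(-43) = -1548)
h(d) = 4*d² (h(d) = (2*d)*(2*d) = 4*d²)
h((-8 - 1*20) + 20)/C = (4*((-8 - 1*20) + 20)²)/(-1548) = (4*((-8 - 20) + 20)²)*(-1/1548) = (4*(-28 + 20)²)*(-1/1548) = (4*(-8)²)*(-1/1548) = (4*64)*(-1/1548) = 256*(-1/1548) = -64/387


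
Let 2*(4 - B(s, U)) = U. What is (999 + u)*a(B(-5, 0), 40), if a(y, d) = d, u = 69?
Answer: 42720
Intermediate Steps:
B(s, U) = 4 - U/2
(999 + u)*a(B(-5, 0), 40) = (999 + 69)*40 = 1068*40 = 42720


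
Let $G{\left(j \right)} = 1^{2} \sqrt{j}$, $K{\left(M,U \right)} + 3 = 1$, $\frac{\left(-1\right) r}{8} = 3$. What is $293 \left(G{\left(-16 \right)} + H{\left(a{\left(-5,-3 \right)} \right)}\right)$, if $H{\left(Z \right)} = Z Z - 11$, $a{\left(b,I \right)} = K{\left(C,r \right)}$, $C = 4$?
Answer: $-2051 + 1172 i \approx -2051.0 + 1172.0 i$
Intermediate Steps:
$r = -24$ ($r = \left(-8\right) 3 = -24$)
$K{\left(M,U \right)} = -2$ ($K{\left(M,U \right)} = -3 + 1 = -2$)
$a{\left(b,I \right)} = -2$
$G{\left(j \right)} = \sqrt{j}$ ($G{\left(j \right)} = 1 \sqrt{j} = \sqrt{j}$)
$H{\left(Z \right)} = -11 + Z^{2}$ ($H{\left(Z \right)} = Z^{2} - 11 = -11 + Z^{2}$)
$293 \left(G{\left(-16 \right)} + H{\left(a{\left(-5,-3 \right)} \right)}\right) = 293 \left(\sqrt{-16} - \left(11 - \left(-2\right)^{2}\right)\right) = 293 \left(4 i + \left(-11 + 4\right)\right) = 293 \left(4 i - 7\right) = 293 \left(-7 + 4 i\right) = -2051 + 1172 i$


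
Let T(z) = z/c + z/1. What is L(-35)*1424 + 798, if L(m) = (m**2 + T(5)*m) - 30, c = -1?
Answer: 1702478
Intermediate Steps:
T(z) = 0 (T(z) = z/(-1) + z/1 = z*(-1) + z*1 = -z + z = 0)
L(m) = -30 + m**2 (L(m) = (m**2 + 0*m) - 30 = (m**2 + 0) - 30 = m**2 - 30 = -30 + m**2)
L(-35)*1424 + 798 = (-30 + (-35)**2)*1424 + 798 = (-30 + 1225)*1424 + 798 = 1195*1424 + 798 = 1701680 + 798 = 1702478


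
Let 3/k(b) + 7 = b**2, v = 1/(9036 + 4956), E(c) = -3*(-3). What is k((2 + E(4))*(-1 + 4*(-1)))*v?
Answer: 1/14075952 ≈ 7.1043e-8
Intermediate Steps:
E(c) = 9
v = 1/13992 ≈ 7.1469e-5
k(b) = 3/(-7 + b**2)
k((2 + E(4))*(-1 + 4*(-1)))*v = (3/(-7 + ((2 + 9)*(-1 + 4*(-1)))**2))*(1/13992) = (3/(-7 + (11*(-1 - 4))**2))*(1/13992) = (3/(-7 + (11*(-5))**2))*(1/13992) = (3/(-7 + (-55)**2))*(1/13992) = (3/(-7 + 3025))*(1/13992) = (3/3018)*(1/13992) = (3*(1/3018))*(1/13992) = (1/1006)*(1/13992) = 1/14075952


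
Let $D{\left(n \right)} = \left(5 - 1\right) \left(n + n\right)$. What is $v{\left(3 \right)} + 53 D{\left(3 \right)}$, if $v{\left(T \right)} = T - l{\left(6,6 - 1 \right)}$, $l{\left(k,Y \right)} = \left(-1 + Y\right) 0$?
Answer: $1275$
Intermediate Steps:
$D{\left(n \right)} = 8 n$ ($D{\left(n \right)} = 4 \cdot 2 n = 8 n$)
$l{\left(k,Y \right)} = 0$
$v{\left(T \right)} = T$ ($v{\left(T \right)} = T - 0 = T + 0 = T$)
$v{\left(3 \right)} + 53 D{\left(3 \right)} = 3 + 53 \cdot 8 \cdot 3 = 3 + 53 \cdot 24 = 3 + 1272 = 1275$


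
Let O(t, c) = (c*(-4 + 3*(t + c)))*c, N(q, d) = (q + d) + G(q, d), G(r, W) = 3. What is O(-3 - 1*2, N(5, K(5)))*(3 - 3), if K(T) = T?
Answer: 0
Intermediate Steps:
N(q, d) = 3 + d + q (N(q, d) = (q + d) + 3 = (d + q) + 3 = 3 + d + q)
O(t, c) = c²*(-4 + 3*c + 3*t) (O(t, c) = (c*(-4 + 3*(c + t)))*c = (c*(-4 + (3*c + 3*t)))*c = (c*(-4 + 3*c + 3*t))*c = c²*(-4 + 3*c + 3*t))
O(-3 - 1*2, N(5, K(5)))*(3 - 3) = ((3 + 5 + 5)²*(-4 + 3*(3 + 5 + 5) + 3*(-3 - 1*2)))*(3 - 3) = (13²*(-4 + 3*13 + 3*(-3 - 2)))*0 = (169*(-4 + 39 + 3*(-5)))*0 = (169*(-4 + 39 - 15))*0 = (169*20)*0 = 3380*0 = 0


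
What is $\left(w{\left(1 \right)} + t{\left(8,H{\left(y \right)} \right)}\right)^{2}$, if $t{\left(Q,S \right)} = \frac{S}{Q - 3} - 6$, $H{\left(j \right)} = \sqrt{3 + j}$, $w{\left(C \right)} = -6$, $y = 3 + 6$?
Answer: $\frac{3612}{25} - \frac{48 \sqrt{3}}{5} \approx 127.85$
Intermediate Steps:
$y = 9$
$t{\left(Q,S \right)} = -6 + \frac{S}{-3 + Q}$ ($t{\left(Q,S \right)} = \frac{S}{-3 + Q} - 6 = -6 + \frac{S}{-3 + Q}$)
$\left(w{\left(1 \right)} + t{\left(8,H{\left(y \right)} \right)}\right)^{2} = \left(-6 + \frac{18 + \sqrt{3 + 9} - 48}{-3 + 8}\right)^{2} = \left(-6 + \frac{18 + \sqrt{12} - 48}{5}\right)^{2} = \left(-6 + \frac{18 + 2 \sqrt{3} - 48}{5}\right)^{2} = \left(-6 + \frac{-30 + 2 \sqrt{3}}{5}\right)^{2} = \left(-6 - \left(6 - \frac{2 \sqrt{3}}{5}\right)\right)^{2} = \left(-12 + \frac{2 \sqrt{3}}{5}\right)^{2}$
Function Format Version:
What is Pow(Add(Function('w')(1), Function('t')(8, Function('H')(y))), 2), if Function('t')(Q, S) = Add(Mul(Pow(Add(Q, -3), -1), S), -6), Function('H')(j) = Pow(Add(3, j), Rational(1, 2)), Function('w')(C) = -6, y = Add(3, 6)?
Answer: Add(Rational(3612, 25), Mul(Rational(-48, 5), Pow(3, Rational(1, 2)))) ≈ 127.85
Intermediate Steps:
y = 9
Function('t')(Q, S) = Add(-6, Mul(S, Pow(Add(-3, Q), -1))) (Function('t')(Q, S) = Add(Mul(Pow(Add(-3, Q), -1), S), -6) = Add(Mul(S, Pow(Add(-3, Q), -1)), -6) = Add(-6, Mul(S, Pow(Add(-3, Q), -1))))
Pow(Add(Function('w')(1), Function('t')(8, Function('H')(y))), 2) = Pow(Add(-6, Mul(Pow(Add(-3, 8), -1), Add(18, Pow(Add(3, 9), Rational(1, 2)), Mul(-6, 8)))), 2) = Pow(Add(-6, Mul(Pow(5, -1), Add(18, Pow(12, Rational(1, 2)), -48))), 2) = Pow(Add(-6, Mul(Rational(1, 5), Add(18, Mul(2, Pow(3, Rational(1, 2))), -48))), 2) = Pow(Add(-6, Mul(Rational(1, 5), Add(-30, Mul(2, Pow(3, Rational(1, 2)))))), 2) = Pow(Add(-6, Add(-6, Mul(Rational(2, 5), Pow(3, Rational(1, 2))))), 2) = Pow(Add(-12, Mul(Rational(2, 5), Pow(3, Rational(1, 2)))), 2)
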